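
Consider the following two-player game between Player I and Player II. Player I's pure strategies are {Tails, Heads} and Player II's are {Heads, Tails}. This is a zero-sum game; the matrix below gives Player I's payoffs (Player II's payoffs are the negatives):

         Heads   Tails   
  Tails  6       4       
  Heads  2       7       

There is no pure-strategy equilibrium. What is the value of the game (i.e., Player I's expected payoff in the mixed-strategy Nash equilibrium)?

v = 34/7

For Player I to be willing to mix, Player I must be indifferent between Tails and Heads, which pins down Player II's mix.
  Player I's payoff from Tails: q·6 + (1−q)·4 = 2q + 4
  Player I's payoff from Heads: q·2 + (1−q)·7 = -5q + 7
  2q + 4 = -5q + 7  ⇒  7q = 3  ⇒  q = 3/7.
The value is Player I's expected payoff against this mix (using Tails): (3/7)·6 + (4/7)·4 = 34/7.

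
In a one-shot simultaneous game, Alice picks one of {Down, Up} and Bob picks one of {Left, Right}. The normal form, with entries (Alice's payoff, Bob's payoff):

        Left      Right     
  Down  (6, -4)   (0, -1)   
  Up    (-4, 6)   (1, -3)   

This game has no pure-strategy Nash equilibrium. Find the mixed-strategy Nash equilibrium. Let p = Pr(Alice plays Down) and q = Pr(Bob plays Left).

For Bob to be willing to mix, Bob must be indifferent between Left and Right, which pins down Alice's mix.
  Bob's payoff from Left: p·(-4) + (1−p)·6 = -10p + 6
  Bob's payoff from Right: p·(-1) + (1−p)·(-3) = 2p - 3
  -10p + 6 = 2p - 3  ⇒  -12p = -9  ⇒  p = 3/4.
Alice's indifference between Down and Up determines Bob's mixing probability q:
  Alice's payoff from Down: q·6 + (1−q)·0 = 6q
  Alice's payoff from Up: q·(-4) + (1−q)·1 = -5q + 1
  6q = -5q + 1  ⇒  11q = 1  ⇒  q = 1/11.

p = 3/4, q = 1/11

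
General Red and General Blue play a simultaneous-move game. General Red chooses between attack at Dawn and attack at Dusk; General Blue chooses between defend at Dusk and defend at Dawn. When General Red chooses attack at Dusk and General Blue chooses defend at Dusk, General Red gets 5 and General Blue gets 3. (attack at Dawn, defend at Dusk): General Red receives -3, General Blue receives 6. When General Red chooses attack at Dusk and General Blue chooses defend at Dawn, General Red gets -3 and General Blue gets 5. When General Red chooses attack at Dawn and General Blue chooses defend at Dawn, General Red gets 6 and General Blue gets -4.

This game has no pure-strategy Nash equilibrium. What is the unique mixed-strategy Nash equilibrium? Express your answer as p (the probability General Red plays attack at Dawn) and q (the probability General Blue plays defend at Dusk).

General Blue's indifference between defend at Dusk and defend at Dawn determines General Red's mixing probability p:
  General Blue's payoff from defend at Dusk: p·6 + (1−p)·3 = 3p + 3
  General Blue's payoff from defend at Dawn: p·(-4) + (1−p)·5 = -9p + 5
  3p + 3 = -9p + 5  ⇒  12p = 2  ⇒  p = 1/6.
General Blue's mix must leave General Red indifferent between attack at Dawn and attack at Dusk.
  General Red's payoff to attack at Dawn: q·(-3) + (1−q)·6 = -9q + 6
  General Red's payoff to attack at Dusk: q·5 + (1−q)·(-3) = 8q - 3
  -9q + 6 = 8q - 3  ⇒  -17q = -9  ⇒  q = 9/17.

p = 1/6, q = 9/17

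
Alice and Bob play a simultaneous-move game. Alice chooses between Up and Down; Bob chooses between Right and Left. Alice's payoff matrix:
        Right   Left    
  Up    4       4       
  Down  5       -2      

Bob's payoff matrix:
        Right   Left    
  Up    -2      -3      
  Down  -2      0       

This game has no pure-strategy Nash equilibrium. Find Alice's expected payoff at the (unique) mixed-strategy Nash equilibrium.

In a mixed equilibrium Alice is indifferent between Up and Down; this condition fixes q.
  Alice's payoff to Up: q·4 + (1−q)·4 = 4
  Alice's payoff to Down: q·5 + (1−q)·(-2) = 7q - 2
  4 = 7q - 2  ⇒  -7q = -6  ⇒  q = 6/7.
At equilibrium Alice is indifferent across rows, so Alice's payoff equals the payoff from Up: (6/7)·4 + (1/7)·4 = 4.

4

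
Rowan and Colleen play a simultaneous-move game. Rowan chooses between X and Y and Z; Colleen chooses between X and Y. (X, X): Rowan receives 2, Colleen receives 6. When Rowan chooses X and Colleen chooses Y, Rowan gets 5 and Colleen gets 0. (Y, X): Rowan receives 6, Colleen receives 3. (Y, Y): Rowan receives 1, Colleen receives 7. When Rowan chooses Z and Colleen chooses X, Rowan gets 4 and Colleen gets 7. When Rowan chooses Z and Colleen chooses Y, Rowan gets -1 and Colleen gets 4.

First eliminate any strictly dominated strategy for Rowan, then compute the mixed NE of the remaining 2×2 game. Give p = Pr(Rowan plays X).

Rowan's strategy Z is strictly dominated by Y: 6 > 4 and 1 > -1. Eliminate Z.
For Colleen to be willing to mix, Colleen must be indifferent between X and Y, which pins down Rowan's mix.
  Colleen's payoff to X: p·6 + (1−p)·3 = 3p + 3
  Colleen's payoff to Y: p·0 + (1−p)·7 = -7p + 7
  3p + 3 = -7p + 7  ⇒  10p = 4  ⇒  p = 2/5.

p = 2/5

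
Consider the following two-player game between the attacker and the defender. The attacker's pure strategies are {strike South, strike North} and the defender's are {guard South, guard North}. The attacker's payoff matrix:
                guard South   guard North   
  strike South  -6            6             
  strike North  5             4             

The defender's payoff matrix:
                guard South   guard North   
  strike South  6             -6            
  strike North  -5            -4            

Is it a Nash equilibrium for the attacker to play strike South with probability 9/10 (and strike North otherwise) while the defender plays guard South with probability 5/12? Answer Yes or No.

Given the attacker's mix p = 9/10, the defender's payoff from guard South is 49/10 but from guard North is -29/5. The defender strictly prefers guard South, so the defender would not mix.
So the proposed profile is not a Nash equilibrium.

No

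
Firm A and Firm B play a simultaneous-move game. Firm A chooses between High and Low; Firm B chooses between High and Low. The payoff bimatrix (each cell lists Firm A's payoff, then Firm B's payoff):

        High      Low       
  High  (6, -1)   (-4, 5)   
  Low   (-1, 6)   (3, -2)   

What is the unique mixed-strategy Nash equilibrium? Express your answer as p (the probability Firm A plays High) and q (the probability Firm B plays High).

p = 4/7, q = 1/2

Set Firm B's expected payoff from High equal to that from Low:
  Firm B's expected payoff from High: p·(-1) + (1−p)·6 = -7p + 6
  Firm B's expected payoff from Low: p·5 + (1−p)·(-2) = 7p - 2
  -7p + 6 = 7p - 2  ⇒  -14p = -8  ⇒  p = 4/7.
Firm B's mix must leave Firm A indifferent between High and Low.
  Firm A's payoff from High: q·6 + (1−q)·(-4) = 10q - 4
  Firm A's payoff from Low: q·(-1) + (1−q)·3 = -4q + 3
  10q - 4 = -4q + 3  ⇒  14q = 7  ⇒  q = 1/2.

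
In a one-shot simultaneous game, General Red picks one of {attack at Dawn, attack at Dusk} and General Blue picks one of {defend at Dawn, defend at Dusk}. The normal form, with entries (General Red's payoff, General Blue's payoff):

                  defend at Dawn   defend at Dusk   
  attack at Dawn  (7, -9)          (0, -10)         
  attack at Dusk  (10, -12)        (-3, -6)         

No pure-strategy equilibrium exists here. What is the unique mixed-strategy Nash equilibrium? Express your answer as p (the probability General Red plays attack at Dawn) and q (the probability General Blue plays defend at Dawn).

p = 6/7, q = 1/2

General Red's mix must leave General Blue indifferent between defend at Dawn and defend at Dusk.
  General Blue's expected payoff from defend at Dawn: p·(-9) + (1−p)·(-12) = 3p - 12
  General Blue's expected payoff from defend at Dusk: p·(-10) + (1−p)·(-6) = -4p - 6
  3p - 12 = -4p - 6  ⇒  7p = 6  ⇒  p = 6/7.
General Red's indifference between attack at Dawn and attack at Dusk determines General Blue's mixing probability q:
  General Red's expected payoff from attack at Dawn: q·7 + (1−q)·0 = 7q
  General Red's expected payoff from attack at Dusk: q·10 + (1−q)·(-3) = 13q - 3
  7q = 13q - 3  ⇒  -6q = -3  ⇒  q = 1/2.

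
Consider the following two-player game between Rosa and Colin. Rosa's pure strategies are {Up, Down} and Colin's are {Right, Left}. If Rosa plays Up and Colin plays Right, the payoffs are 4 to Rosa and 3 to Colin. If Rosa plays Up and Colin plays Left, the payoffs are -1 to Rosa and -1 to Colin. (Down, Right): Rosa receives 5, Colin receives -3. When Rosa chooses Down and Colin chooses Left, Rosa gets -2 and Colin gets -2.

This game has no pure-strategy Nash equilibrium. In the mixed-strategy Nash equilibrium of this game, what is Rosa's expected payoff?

3/2

Rosa's indifference between Up and Down determines Colin's mixing probability q:
  Rosa's payoff to Up: q·4 + (1−q)·(-1) = 5q - 1
  Rosa's payoff to Down: q·5 + (1−q)·(-2) = 7q - 2
  5q - 1 = 7q - 2  ⇒  -2q = -1  ⇒  q = 1/2.
At equilibrium Rosa is indifferent across rows, so Rosa's payoff equals the payoff from Up: (1/2)·4 + (1/2)·(-1) = 3/2.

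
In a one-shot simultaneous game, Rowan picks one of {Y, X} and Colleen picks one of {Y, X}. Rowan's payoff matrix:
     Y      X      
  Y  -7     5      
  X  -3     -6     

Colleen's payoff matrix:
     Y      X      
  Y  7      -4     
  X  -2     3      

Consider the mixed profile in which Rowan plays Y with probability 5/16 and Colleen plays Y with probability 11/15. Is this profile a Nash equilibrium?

Check Colleen's indifference given Rowan's mix p = 5/16:
  payoff from Y = 13/16; payoff from X = 13/16 — equal.
Check Rowan's indifference given Colleen's mix q = 11/15:
  payoff from Y = -19/5; payoff from X = -19/5 — equal.
Both players are indifferent, so neither can profitably deviate.

Yes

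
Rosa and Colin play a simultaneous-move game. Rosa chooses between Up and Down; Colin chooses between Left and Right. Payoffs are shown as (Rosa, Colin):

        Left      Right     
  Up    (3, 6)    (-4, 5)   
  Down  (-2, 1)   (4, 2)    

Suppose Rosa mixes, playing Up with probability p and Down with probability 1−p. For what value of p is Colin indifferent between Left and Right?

p = 1/2

For Colin to be willing to mix, Colin must be indifferent between Left and Right, which pins down Rosa's mix.
  Colin's expected payoff from Left: p·6 + (1−p)·1 = 5p + 1
  Colin's expected payoff from Right: p·5 + (1−p)·2 = 3p + 2
  5p + 1 = 3p + 2  ⇒  2p = 1  ⇒  p = 1/2.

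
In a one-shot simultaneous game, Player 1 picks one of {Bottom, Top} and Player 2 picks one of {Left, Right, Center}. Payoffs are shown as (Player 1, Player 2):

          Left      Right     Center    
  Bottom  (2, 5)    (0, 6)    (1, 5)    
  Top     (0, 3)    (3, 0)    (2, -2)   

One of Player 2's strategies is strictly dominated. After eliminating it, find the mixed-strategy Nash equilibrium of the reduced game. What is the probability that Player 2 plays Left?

Player 2's strategy Center is strictly dominated by Right: 6 > 5 and 0 > -2. Eliminate Center.
Player 1's indifference between Bottom and Top determines Player 2's mixing probability q:
  Player 1's payoff to Bottom: q·2 + (1−q)·0 = 2q
  Player 1's payoff to Top: q·0 + (1−q)·3 = -3q + 3
  2q = -3q + 3  ⇒  5q = 3  ⇒  q = 3/5.

q = 3/5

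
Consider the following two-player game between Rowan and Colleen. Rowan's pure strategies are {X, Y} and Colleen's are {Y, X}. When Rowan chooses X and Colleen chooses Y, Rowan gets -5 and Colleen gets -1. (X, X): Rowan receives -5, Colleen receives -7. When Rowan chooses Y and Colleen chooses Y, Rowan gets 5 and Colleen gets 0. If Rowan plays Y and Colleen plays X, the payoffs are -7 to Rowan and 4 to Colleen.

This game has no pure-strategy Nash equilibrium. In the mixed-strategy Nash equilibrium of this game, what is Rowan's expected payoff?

-5

Colleen's mix must leave Rowan indifferent between X and Y.
  Rowan's expected payoff from X: q·(-5) + (1−q)·(-5) = -5
  Rowan's expected payoff from Y: q·5 + (1−q)·(-7) = 12q - 7
  -5 = 12q - 7  ⇒  -12q = -2  ⇒  q = 1/6.
At equilibrium Rowan is indifferent across rows, so Rowan's payoff equals the payoff from X: (1/6)·(-5) + (5/6)·(-5) = -5.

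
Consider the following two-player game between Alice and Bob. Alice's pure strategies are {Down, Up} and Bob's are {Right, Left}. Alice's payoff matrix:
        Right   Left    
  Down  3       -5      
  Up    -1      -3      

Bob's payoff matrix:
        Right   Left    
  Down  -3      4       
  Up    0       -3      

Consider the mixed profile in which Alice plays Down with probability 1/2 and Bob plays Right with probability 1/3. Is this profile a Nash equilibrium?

No

Given Alice's mix p = 1/2, Bob's payoff from Right is -3/2 but from Left is 1/2. Bob strictly prefers Left, so Bob would not mix.
So the proposed profile is not a Nash equilibrium.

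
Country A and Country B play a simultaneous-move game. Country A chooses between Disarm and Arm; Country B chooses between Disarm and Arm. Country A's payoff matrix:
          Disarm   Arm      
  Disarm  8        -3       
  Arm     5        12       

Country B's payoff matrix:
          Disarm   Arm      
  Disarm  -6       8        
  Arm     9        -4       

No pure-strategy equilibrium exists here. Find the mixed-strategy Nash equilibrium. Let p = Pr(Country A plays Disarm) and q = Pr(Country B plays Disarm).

p = 13/27, q = 5/6

In a mixed equilibrium Country B is indifferent between Disarm and Arm; this condition fixes p.
  Country B's payoff from Disarm: p·(-6) + (1−p)·9 = -15p + 9
  Country B's payoff from Arm: p·8 + (1−p)·(-4) = 12p - 4
  -15p + 9 = 12p - 4  ⇒  -27p = -13  ⇒  p = 13/27.
In a mixed equilibrium Country A is indifferent between Disarm and Arm; this condition fixes q.
  Country A's payoff from Disarm: q·8 + (1−q)·(-3) = 11q - 3
  Country A's payoff from Arm: q·5 + (1−q)·12 = -7q + 12
  11q - 3 = -7q + 12  ⇒  18q = 15  ⇒  q = 5/6.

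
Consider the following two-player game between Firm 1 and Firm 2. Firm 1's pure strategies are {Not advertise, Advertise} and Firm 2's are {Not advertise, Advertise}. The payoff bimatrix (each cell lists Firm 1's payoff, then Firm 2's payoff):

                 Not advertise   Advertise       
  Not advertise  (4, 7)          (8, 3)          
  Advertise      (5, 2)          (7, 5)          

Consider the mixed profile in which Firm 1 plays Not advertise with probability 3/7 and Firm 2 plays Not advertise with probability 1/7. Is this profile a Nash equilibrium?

Given Firm 2's mix q = 1/7, Firm 1's payoff from Not advertise is 52/7 but from Advertise is 47/7. Firm 1 strictly prefers Not advertise, so Firm 1 would not mix.
So the proposed profile is not a Nash equilibrium.

No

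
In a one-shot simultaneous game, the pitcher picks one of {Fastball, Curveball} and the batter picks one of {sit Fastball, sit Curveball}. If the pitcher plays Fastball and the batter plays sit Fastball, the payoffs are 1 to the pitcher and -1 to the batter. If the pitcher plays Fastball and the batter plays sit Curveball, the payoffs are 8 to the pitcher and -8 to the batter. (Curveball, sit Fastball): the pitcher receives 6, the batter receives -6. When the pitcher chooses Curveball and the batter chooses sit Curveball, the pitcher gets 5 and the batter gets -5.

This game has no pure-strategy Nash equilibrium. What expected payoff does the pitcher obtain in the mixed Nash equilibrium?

43/8

Set the pitcher's expected payoff from Fastball equal to that from Curveball:
  the pitcher's payoff to Fastball: q·1 + (1−q)·8 = -7q + 8
  the pitcher's payoff to Curveball: q·6 + (1−q)·5 = q + 5
  -7q + 8 = q + 5  ⇒  -8q = -3  ⇒  q = 3/8.
At equilibrium the pitcher is indifferent across rows, so the pitcher's payoff equals the payoff from Fastball: (3/8)·1 + (5/8)·8 = 43/8.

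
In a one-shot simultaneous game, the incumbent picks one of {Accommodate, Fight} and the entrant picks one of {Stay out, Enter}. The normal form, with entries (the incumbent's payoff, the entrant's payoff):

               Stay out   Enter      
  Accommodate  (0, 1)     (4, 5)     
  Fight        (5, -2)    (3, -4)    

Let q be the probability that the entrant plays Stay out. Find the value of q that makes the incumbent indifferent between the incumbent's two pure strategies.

For the incumbent to be willing to mix, the incumbent must be indifferent between Accommodate and Fight, which pins down the entrant's mix.
  the incumbent's expected payoff from Accommodate: q·0 + (1−q)·4 = -4q + 4
  the incumbent's expected payoff from Fight: q·5 + (1−q)·3 = 2q + 3
  -4q + 4 = 2q + 3  ⇒  -6q = -1  ⇒  q = 1/6.

q = 1/6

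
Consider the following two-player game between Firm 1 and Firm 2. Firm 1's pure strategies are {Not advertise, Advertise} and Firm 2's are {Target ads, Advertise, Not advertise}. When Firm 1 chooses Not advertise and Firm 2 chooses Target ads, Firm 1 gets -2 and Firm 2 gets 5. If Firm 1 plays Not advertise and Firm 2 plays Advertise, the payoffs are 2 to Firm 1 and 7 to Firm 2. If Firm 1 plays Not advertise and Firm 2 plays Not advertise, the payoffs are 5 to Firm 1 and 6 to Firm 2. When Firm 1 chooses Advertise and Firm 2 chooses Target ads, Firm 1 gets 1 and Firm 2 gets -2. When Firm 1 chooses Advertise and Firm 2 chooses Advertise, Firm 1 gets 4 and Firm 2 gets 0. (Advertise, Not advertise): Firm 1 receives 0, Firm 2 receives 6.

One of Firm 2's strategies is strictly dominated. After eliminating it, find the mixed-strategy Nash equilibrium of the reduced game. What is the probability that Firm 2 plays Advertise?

q = 5/7

Firm 2's strategy Target ads is strictly dominated by Advertise: 7 > 5 and 0 > -2. Eliminate Target ads.
For Firm 1 to be willing to mix, Firm 1 must be indifferent between Not advertise and Advertise, which pins down Firm 2's mix.
  Firm 1's payoff to Not advertise: q·2 + (1−q)·5 = -3q + 5
  Firm 1's payoff to Advertise: q·4 + (1−q)·0 = 4q
  -3q + 5 = 4q  ⇒  -7q = -5  ⇒  q = 5/7.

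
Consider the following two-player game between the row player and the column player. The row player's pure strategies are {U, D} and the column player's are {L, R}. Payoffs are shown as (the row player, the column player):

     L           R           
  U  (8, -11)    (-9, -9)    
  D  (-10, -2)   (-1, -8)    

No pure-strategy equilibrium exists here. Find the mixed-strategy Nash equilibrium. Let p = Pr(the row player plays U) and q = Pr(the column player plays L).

In a mixed equilibrium the column player is indifferent between L and R; this condition fixes p.
  the column player's expected payoff from L: p·(-11) + (1−p)·(-2) = -9p - 2
  the column player's expected payoff from R: p·(-9) + (1−p)·(-8) = -p - 8
  -9p - 2 = -p - 8  ⇒  -8p = -6  ⇒  p = 3/4.
In a mixed equilibrium the row player is indifferent between U and D; this condition fixes q.
  the row player's payoff from U: q·8 + (1−q)·(-9) = 17q - 9
  the row player's payoff from D: q·(-10) + (1−q)·(-1) = -9q - 1
  17q - 9 = -9q - 1  ⇒  26q = 8  ⇒  q = 4/13.

p = 3/4, q = 4/13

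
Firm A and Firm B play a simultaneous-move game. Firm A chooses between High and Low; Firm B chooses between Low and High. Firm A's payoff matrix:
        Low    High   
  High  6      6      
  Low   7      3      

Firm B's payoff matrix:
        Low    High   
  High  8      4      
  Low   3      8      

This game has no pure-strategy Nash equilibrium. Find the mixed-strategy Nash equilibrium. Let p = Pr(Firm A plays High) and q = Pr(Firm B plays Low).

Firm B's indifference between Low and High determines Firm A's mixing probability p:
  Firm B's expected payoff from Low: p·8 + (1−p)·3 = 5p + 3
  Firm B's expected payoff from High: p·4 + (1−p)·8 = -4p + 8
  5p + 3 = -4p + 8  ⇒  9p = 5  ⇒  p = 5/9.
Set Firm A's expected payoff from High equal to that from Low:
  Firm A's expected payoff from High: q·6 + (1−q)·6 = 6
  Firm A's expected payoff from Low: q·7 + (1−q)·3 = 4q + 3
  6 = 4q + 3  ⇒  -4q = -3  ⇒  q = 3/4.

p = 5/9, q = 3/4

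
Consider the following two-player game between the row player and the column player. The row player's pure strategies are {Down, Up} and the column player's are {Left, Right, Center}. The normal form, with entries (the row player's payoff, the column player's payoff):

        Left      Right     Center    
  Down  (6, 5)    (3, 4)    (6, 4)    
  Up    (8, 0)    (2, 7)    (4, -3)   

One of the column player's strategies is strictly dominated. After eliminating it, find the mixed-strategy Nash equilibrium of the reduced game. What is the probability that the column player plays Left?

The column player's strategy Center is strictly dominated by Left: 5 > 4 and 0 > -3. Eliminate Center.
The column player's mix must leave the row player indifferent between Down and Up.
  the row player's expected payoff from Down: q·6 + (1−q)·3 = 3q + 3
  the row player's expected payoff from Up: q·8 + (1−q)·2 = 6q + 2
  3q + 3 = 6q + 2  ⇒  -3q = -1  ⇒  q = 1/3.

q = 1/3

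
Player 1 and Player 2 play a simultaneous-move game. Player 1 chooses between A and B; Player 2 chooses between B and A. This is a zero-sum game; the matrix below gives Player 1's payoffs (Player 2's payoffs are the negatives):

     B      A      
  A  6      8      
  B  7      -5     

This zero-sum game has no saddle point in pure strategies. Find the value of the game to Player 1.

v = 43/7

Player 1's indifference between A and B determines Player 2's mixing probability q:
  Player 1's payoff from A: q·6 + (1−q)·8 = -2q + 8
  Player 1's payoff from B: q·7 + (1−q)·(-5) = 12q - 5
  -2q + 8 = 12q - 5  ⇒  -14q = -13  ⇒  q = 13/14.
The value is Player 1's expected payoff against this mix (using A): (13/14)·6 + (1/14)·8 = 43/7.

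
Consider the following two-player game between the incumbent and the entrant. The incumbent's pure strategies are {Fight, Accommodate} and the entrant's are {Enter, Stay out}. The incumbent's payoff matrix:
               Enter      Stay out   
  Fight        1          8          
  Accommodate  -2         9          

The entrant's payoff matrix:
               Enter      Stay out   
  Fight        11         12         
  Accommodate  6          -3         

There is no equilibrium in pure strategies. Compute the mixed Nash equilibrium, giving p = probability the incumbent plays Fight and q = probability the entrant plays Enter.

p = 9/10, q = 1/4

In a mixed equilibrium the entrant is indifferent between Enter and Stay out; this condition fixes p.
  the entrant's payoff from Enter: p·11 + (1−p)·6 = 5p + 6
  the entrant's payoff from Stay out: p·12 + (1−p)·(-3) = 15p - 3
  5p + 6 = 15p - 3  ⇒  -10p = -9  ⇒  p = 9/10.
The entrant's mix must leave the incumbent indifferent between Fight and Accommodate.
  the incumbent's expected payoff from Fight: q·1 + (1−q)·8 = -7q + 8
  the incumbent's expected payoff from Accommodate: q·(-2) + (1−q)·9 = -11q + 9
  -7q + 8 = -11q + 9  ⇒  4q = 1  ⇒  q = 1/4.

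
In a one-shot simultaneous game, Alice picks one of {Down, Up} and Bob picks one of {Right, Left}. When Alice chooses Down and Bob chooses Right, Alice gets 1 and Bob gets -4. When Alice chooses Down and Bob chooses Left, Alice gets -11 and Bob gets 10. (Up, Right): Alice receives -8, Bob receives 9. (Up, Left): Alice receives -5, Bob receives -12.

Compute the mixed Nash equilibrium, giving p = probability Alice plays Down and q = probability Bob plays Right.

Bob's indifference between Right and Left determines Alice's mixing probability p:
  Bob's payoff from Right: p·(-4) + (1−p)·9 = -13p + 9
  Bob's payoff from Left: p·10 + (1−p)·(-12) = 22p - 12
  -13p + 9 = 22p - 12  ⇒  -35p = -21  ⇒  p = 3/5.
Alice's indifference between Down and Up determines Bob's mixing probability q:
  Alice's expected payoff from Down: q·1 + (1−q)·(-11) = 12q - 11
  Alice's expected payoff from Up: q·(-8) + (1−q)·(-5) = -3q - 5
  12q - 11 = -3q - 5  ⇒  15q = 6  ⇒  q = 2/5.

p = 3/5, q = 2/5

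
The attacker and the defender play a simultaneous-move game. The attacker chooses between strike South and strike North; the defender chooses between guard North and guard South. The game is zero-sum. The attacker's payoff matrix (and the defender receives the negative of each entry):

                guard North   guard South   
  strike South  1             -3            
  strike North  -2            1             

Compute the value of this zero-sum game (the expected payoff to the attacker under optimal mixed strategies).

The defender's mix must leave the attacker indifferent between strike South and strike North.
  the attacker's payoff from strike South: q·1 + (1−q)·(-3) = 4q - 3
  the attacker's payoff from strike North: q·(-2) + (1−q)·1 = -3q + 1
  4q - 3 = -3q + 1  ⇒  7q = 4  ⇒  q = 4/7.
The value is the attacker's expected payoff against this mix (using strike South): (4/7)·1 + (3/7)·(-3) = -5/7.

v = -5/7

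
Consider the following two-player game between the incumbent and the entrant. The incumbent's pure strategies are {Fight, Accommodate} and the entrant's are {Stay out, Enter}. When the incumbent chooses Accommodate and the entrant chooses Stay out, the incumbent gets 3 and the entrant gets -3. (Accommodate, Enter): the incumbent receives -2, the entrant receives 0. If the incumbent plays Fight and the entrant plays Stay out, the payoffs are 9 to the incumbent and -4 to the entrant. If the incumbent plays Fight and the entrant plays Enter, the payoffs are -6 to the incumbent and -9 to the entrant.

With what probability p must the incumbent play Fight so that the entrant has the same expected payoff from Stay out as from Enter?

The incumbent's mix must leave the entrant indifferent between Stay out and Enter.
  the entrant's payoff to Stay out: p·(-4) + (1−p)·(-3) = -p - 3
  the entrant's payoff to Enter: p·(-9) + (1−p)·0 = -9p
  -p - 3 = -9p  ⇒  8p = 3  ⇒  p = 3/8.

p = 3/8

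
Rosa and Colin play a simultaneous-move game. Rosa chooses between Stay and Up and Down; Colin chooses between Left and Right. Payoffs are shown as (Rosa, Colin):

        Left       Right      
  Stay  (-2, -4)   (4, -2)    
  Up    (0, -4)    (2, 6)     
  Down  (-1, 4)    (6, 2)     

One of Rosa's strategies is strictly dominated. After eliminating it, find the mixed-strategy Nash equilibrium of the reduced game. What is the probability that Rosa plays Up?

p = 1/6

Rosa's strategy Stay is strictly dominated by Down: -1 > -2 and 6 > 4. Eliminate Stay.
For Colin to be willing to mix, Colin must be indifferent between Left and Right, which pins down Rosa's mix.
  Colin's expected payoff from Left: p·(-4) + (1−p)·4 = -8p + 4
  Colin's expected payoff from Right: p·6 + (1−p)·2 = 4p + 2
  -8p + 4 = 4p + 2  ⇒  -12p = -2  ⇒  p = 1/6.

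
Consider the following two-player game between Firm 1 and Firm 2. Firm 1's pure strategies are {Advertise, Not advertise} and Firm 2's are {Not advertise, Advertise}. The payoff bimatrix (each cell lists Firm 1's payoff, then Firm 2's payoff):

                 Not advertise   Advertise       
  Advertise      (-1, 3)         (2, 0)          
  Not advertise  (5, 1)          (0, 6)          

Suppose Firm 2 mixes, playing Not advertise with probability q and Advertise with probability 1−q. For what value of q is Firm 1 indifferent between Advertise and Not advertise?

Firm 2's mix must leave Firm 1 indifferent between Advertise and Not advertise.
  Firm 1's payoff from Advertise: q·(-1) + (1−q)·2 = -3q + 2
  Firm 1's payoff from Not advertise: q·5 + (1−q)·0 = 5q
  -3q + 2 = 5q  ⇒  -8q = -2  ⇒  q = 1/4.

q = 1/4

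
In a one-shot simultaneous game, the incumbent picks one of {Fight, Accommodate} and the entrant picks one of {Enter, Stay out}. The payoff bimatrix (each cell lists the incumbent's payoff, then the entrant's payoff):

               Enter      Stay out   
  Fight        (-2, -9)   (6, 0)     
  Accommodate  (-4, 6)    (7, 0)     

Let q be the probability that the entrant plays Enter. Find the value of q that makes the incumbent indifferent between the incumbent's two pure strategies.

q = 1/3

In a mixed equilibrium the incumbent is indifferent between Fight and Accommodate; this condition fixes q.
  the incumbent's payoff to Fight: q·(-2) + (1−q)·6 = -8q + 6
  the incumbent's payoff to Accommodate: q·(-4) + (1−q)·7 = -11q + 7
  -8q + 6 = -11q + 7  ⇒  3q = 1  ⇒  q = 1/3.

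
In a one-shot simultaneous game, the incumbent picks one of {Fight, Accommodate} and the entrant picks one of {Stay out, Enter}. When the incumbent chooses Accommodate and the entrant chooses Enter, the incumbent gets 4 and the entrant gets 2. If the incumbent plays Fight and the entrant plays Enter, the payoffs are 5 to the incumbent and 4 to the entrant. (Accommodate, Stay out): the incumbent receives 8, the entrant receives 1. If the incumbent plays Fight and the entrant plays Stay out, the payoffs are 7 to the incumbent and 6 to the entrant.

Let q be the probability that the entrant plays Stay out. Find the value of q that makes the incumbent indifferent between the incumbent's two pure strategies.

In a mixed equilibrium the incumbent is indifferent between Fight and Accommodate; this condition fixes q.
  the incumbent's expected payoff from Fight: q·7 + (1−q)·5 = 2q + 5
  the incumbent's expected payoff from Accommodate: q·8 + (1−q)·4 = 4q + 4
  2q + 5 = 4q + 4  ⇒  -2q = -1  ⇒  q = 1/2.

q = 1/2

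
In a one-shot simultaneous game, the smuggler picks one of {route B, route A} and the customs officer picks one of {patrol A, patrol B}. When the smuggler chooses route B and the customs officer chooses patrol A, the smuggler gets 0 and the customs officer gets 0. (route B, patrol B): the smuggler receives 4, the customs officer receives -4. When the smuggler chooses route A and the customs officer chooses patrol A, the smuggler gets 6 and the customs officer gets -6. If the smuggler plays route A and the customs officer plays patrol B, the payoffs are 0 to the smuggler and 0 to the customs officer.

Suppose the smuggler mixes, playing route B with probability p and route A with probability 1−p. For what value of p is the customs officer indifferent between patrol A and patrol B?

p = 3/5

In a mixed equilibrium the customs officer is indifferent between patrol A and patrol B; this condition fixes p.
  the customs officer's payoff from patrol A: p·0 + (1−p)·(-6) = 6p - 6
  the customs officer's payoff from patrol B: p·(-4) + (1−p)·0 = -4p
  6p - 6 = -4p  ⇒  10p = 6  ⇒  p = 3/5.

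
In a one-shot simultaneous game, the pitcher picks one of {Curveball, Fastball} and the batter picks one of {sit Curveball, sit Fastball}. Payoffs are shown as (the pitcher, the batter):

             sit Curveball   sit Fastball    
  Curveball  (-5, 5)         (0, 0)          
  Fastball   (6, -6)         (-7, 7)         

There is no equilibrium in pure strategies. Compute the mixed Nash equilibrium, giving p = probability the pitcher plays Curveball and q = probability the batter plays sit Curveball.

The batter's indifference between sit Curveball and sit Fastball determines the pitcher's mixing probability p:
  the batter's expected payoff from sit Curveball: p·5 + (1−p)·(-6) = 11p - 6
  the batter's expected payoff from sit Fastball: p·0 + (1−p)·7 = -7p + 7
  11p - 6 = -7p + 7  ⇒  18p = 13  ⇒  p = 13/18.
The pitcher's indifference between Curveball and Fastball determines the batter's mixing probability q:
  the pitcher's payoff from Curveball: q·(-5) + (1−q)·0 = -5q
  the pitcher's payoff from Fastball: q·6 + (1−q)·(-7) = 13q - 7
  -5q = 13q - 7  ⇒  -18q = -7  ⇒  q = 7/18.

p = 13/18, q = 7/18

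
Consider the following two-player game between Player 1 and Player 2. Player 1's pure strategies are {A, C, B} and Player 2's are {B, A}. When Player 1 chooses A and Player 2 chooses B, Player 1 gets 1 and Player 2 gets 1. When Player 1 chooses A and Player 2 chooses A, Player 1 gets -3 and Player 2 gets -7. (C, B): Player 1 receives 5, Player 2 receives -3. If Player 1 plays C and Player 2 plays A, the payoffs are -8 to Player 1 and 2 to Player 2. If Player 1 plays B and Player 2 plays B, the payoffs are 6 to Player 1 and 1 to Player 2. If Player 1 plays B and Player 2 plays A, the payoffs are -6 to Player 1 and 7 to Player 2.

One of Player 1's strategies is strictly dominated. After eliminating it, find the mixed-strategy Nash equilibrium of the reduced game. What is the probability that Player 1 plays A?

Player 1's strategy C is strictly dominated by B: 6 > 5 and -6 > -8. Eliminate C.
Set Player 2's expected payoff from B equal to that from A:
  Player 2's payoff to B: p·1 + (1−p)·1 = 1
  Player 2's payoff to A: p·(-7) + (1−p)·7 = -14p + 7
  1 = -14p + 7  ⇒  14p = 6  ⇒  p = 3/7.

p = 3/7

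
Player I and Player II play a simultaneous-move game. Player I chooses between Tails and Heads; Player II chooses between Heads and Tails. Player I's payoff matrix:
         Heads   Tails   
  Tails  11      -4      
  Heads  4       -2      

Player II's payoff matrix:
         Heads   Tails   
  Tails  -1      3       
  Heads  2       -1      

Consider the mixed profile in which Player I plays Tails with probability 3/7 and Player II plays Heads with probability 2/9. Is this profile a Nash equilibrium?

Check Player II's indifference given Player I's mix p = 3/7:
  payoff from Heads = 5/7; payoff from Tails = 5/7 — equal.
Check Player I's indifference given Player II's mix q = 2/9:
  payoff from Tails = -2/3; payoff from Heads = -2/3 — equal.
Both players are indifferent, so neither can profitably deviate.

Yes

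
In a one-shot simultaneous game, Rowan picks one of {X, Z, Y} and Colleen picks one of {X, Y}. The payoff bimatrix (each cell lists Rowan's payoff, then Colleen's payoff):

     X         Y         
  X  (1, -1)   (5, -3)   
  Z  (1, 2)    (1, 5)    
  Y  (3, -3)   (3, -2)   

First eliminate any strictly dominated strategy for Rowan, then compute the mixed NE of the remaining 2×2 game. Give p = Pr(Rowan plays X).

p = 1/3

Rowan's strategy Z is strictly dominated by Y: 3 > 1 and 3 > 1. Eliminate Z.
In a mixed equilibrium Colleen is indifferent between X and Y; this condition fixes p.
  Colleen's expected payoff from X: p·(-1) + (1−p)·(-3) = 2p - 3
  Colleen's expected payoff from Y: p·(-3) + (1−p)·(-2) = -p - 2
  2p - 3 = -p - 2  ⇒  3p = 1  ⇒  p = 1/3.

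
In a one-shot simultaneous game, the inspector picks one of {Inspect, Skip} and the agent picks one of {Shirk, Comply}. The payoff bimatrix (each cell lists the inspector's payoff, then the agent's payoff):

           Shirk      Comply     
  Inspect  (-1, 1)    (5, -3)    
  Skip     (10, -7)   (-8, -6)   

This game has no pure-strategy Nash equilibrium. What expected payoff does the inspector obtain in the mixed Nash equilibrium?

The inspector's indifference between Inspect and Skip determines the agent's mixing probability q:
  the inspector's expected payoff from Inspect: q·(-1) + (1−q)·5 = -6q + 5
  the inspector's expected payoff from Skip: q·10 + (1−q)·(-8) = 18q - 8
  -6q + 5 = 18q - 8  ⇒  -24q = -13  ⇒  q = 13/24.
At equilibrium the inspector is indifferent across rows, so the inspector's payoff equals the payoff from Inspect: (13/24)·(-1) + (11/24)·5 = 7/4.

7/4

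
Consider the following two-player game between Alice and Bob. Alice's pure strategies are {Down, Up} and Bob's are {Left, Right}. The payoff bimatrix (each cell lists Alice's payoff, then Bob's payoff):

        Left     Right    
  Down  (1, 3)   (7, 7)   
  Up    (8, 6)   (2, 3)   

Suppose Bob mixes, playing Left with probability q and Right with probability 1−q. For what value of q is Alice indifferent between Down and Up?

Alice's indifference between Down and Up determines Bob's mixing probability q:
  Alice's payoff from Down: q·1 + (1−q)·7 = -6q + 7
  Alice's payoff from Up: q·8 + (1−q)·2 = 6q + 2
  -6q + 7 = 6q + 2  ⇒  -12q = -5  ⇒  q = 5/12.

q = 5/12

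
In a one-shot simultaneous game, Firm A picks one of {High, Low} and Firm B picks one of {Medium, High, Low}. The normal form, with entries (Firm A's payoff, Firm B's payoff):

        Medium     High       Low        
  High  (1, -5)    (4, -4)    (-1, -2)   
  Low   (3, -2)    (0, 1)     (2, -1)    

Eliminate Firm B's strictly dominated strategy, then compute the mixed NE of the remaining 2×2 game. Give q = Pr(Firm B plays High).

q = 3/7

Firm B's strategy Medium is strictly dominated by Low: -2 > -5 and -1 > -2. Eliminate Medium.
Set Firm A's expected payoff from High equal to that from Low:
  Firm A's payoff from High: q·4 + (1−q)·(-1) = 5q - 1
  Firm A's payoff from Low: q·0 + (1−q)·2 = -2q + 2
  5q - 1 = -2q + 2  ⇒  7q = 3  ⇒  q = 3/7.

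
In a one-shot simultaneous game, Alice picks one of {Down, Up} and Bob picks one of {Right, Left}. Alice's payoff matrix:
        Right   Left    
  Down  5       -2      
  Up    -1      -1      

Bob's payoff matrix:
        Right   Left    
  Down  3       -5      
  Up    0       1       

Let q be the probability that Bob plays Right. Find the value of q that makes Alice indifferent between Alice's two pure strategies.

q = 1/7

Bob's mix must leave Alice indifferent between Down and Up.
  Alice's payoff to Down: q·5 + (1−q)·(-2) = 7q - 2
  Alice's payoff to Up: q·(-1) + (1−q)·(-1) = -1
  7q - 2 = -1  ⇒  7q = 1  ⇒  q = 1/7.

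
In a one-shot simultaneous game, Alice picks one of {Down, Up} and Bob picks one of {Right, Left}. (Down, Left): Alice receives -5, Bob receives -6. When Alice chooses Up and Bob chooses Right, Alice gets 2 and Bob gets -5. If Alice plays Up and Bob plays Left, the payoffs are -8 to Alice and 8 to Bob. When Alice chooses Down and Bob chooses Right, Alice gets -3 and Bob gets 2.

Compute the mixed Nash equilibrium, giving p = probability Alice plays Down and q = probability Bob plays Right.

p = 13/21, q = 3/8

For Bob to be willing to mix, Bob must be indifferent between Right and Left, which pins down Alice's mix.
  Bob's expected payoff from Right: p·2 + (1−p)·(-5) = 7p - 5
  Bob's expected payoff from Left: p·(-6) + (1−p)·8 = -14p + 8
  7p - 5 = -14p + 8  ⇒  21p = 13  ⇒  p = 13/21.
In a mixed equilibrium Alice is indifferent between Down and Up; this condition fixes q.
  Alice's payoff to Down: q·(-3) + (1−q)·(-5) = 2q - 5
  Alice's payoff to Up: q·2 + (1−q)·(-8) = 10q - 8
  2q - 5 = 10q - 8  ⇒  -8q = -3  ⇒  q = 3/8.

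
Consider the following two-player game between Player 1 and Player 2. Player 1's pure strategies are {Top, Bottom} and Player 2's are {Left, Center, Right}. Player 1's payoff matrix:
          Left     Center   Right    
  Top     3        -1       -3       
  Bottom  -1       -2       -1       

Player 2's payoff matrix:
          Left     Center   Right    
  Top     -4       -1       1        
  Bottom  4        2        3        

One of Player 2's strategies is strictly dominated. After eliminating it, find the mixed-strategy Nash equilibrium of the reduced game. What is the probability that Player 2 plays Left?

q = 1/3

Player 2's strategy Center is strictly dominated by Right: 1 > -1 and 3 > 2. Eliminate Center.
For Player 1 to be willing to mix, Player 1 must be indifferent between Top and Bottom, which pins down Player 2's mix.
  Player 1's payoff to Top: q·3 + (1−q)·(-3) = 6q - 3
  Player 1's payoff to Bottom: q·(-1) + (1−q)·(-1) = -1
  6q - 3 = -1  ⇒  6q = 2  ⇒  q = 1/3.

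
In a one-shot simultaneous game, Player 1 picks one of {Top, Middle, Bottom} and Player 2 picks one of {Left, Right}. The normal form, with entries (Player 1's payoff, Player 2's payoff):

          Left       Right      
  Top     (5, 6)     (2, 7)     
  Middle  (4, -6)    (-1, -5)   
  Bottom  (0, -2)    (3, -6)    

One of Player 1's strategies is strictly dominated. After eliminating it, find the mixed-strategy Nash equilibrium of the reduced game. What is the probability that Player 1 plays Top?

Player 1's strategy Middle is strictly dominated by Top: 5 > 4 and 2 > -1. Eliminate Middle.
Player 2's indifference between Left and Right determines Player 1's mixing probability p:
  Player 2's payoff to Left: p·6 + (1−p)·(-2) = 8p - 2
  Player 2's payoff to Right: p·7 + (1−p)·(-6) = 13p - 6
  8p - 2 = 13p - 6  ⇒  -5p = -4  ⇒  p = 4/5.

p = 4/5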